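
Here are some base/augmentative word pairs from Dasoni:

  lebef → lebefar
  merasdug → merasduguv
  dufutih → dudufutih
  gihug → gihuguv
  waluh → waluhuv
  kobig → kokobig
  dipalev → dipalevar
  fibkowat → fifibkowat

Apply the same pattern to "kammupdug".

waluh and dufutih both end in -h yet inflect differently (waluhuv, dudufutih), so the final letter is not what conditions the rule; the last vowel is.
"kammupdug" has last vowel 'u'. The stems whose last vowel is 'u' (merasdug → merasduguv, waluh → waluhuv, gihug → gihuguv) add -uv.
The other patterns: stems whose last vowel is 'e' add -ar; stems whose last vowel is 'a' or 'i' repeat the first consonant+vowel as a prefix.
So kammupdug → kammupduguv.

kammupduguv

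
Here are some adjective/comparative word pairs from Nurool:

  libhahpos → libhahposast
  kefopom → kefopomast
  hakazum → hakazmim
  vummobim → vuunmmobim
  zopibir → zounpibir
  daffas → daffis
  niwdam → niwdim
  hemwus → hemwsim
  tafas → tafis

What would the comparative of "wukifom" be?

kefopom and hakazum both end in -m yet inflect differently (kefopomast, hakazmim), so the final letter is not what conditions the rule; the last vowel is.
"wukifom" has last vowel 'o'. The stems whose last vowel is 'o' (kefopom → kefopomast, libhahpos → libhahposast) add -ast.
So wukifom → wukifomast.

wukifomast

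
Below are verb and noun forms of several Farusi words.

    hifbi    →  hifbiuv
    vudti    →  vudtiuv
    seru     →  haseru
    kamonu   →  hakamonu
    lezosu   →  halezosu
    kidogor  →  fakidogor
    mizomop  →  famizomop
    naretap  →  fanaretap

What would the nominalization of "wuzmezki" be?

kamonu and kidogor both begin with k- yet inflect differently (hakamonu, fakidogor), so the first letter is not what conditions the rule; the final letter is.
"wuzmezki" ends in -i. The stems ending in -i (hifbi → hifbiuv, vudti → vudtiuv) add -uv.
The other patterns: stems ending in -u add the prefix ha-; stems ending in -p or -r add the prefix fa-.
So wuzmezki → wuzmezkiuv.

wuzmezkiuv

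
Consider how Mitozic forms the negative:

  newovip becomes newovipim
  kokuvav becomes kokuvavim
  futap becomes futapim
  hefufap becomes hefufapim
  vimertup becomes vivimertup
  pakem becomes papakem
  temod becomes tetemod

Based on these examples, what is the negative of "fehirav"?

fehiravim

newovip and vimertup both end in -p yet inflect differently (newovipim, vivimertup), so the final letter is not what conditions the rule; the last vowel is.
"fehirav" has last vowel 'a'. The stems whose last vowel is 'a' (kokuvav → kokuvavim, futap → futapim, hefufap → hefufapim) add -im.
So fehirav → fehiravim.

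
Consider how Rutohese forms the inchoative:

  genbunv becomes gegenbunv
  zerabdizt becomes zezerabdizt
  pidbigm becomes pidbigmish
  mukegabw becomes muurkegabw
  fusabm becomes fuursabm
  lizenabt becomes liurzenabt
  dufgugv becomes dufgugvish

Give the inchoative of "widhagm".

pidbigm and fusabm both end in -m yet inflect differently (pidbigmish, fuursabm), so the final letter is not what conditions the rule; the second-to-last letter is.
"widhagm" has second-to-last letter 'g'. The stems whose second-to-last letter is 'g' (pidbigm → pidbigmish, dufgugv → dufgugvish) add -ish.
The other patterns: stems whose second-to-last letter is 'b' insert -ur- after the first vowel; stems whose second-to-last letter is 'n' or 'z' repeat the first consonant+vowel as a prefix.
So widhagm → widhagmish.

widhagmish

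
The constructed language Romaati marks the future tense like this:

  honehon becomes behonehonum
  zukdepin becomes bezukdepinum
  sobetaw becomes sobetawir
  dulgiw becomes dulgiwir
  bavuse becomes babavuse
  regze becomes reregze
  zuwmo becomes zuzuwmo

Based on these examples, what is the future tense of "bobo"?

bobobo

"bobo" ends in -o. The one such stem in the data (zuwmo → zuzuwmo) repeats the first consonant+vowel as a prefix (as do bavuse, regze), so the same rule applies.
The other patterns: stems ending in -n add be- … -um around the stem; stems ending in -w add -ir.
So bobo → bobobo.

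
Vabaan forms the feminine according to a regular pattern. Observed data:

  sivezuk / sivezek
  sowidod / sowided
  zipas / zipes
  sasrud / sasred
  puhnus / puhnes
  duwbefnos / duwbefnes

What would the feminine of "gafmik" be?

gafmek

Every pair shown (sivezuk → sivezek, sowidod → sowided, zipas → zipes, …) follows the same rule: change the last vowel to 'e'.
So gafmik → gafmek.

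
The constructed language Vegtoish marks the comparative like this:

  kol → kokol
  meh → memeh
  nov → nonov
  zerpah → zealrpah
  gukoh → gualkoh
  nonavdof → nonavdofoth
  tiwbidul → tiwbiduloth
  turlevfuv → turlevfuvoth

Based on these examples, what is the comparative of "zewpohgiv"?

zewpohgivoth

meh and zerpah both end in -h yet inflect differently (memeh, zealrpah), so the final letter is not what conditions the rule; the number of vowels is.
"zewpohgiv" has 3 vowels. The stems with 3 vowels (nonavdof → nonavdofoth, tiwbidul → tiwbiduloth, turlevfuv → turlevfuvoth) add -oth.
The other patterns: stems with 1 vowel repeat the first consonant+vowel as a prefix; stems with 2 vowels insert -al- after the first vowel.
So zewpohgiv → zewpohgivoth.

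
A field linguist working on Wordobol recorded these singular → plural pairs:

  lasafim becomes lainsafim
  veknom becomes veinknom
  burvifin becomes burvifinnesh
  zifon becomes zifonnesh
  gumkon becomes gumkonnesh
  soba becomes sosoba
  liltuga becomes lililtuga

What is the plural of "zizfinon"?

zizfinonnesh

"zizfinon" ends in -n. The stems ending in -n (burvifin → burvifinnesh, zifon → zifonnesh, gumkon → gumkonnesh) double the final consonant and add -esh.
The other patterns: stems ending in -m insert -in- after the first vowel; stems ending in -a repeat the first consonant+vowel as a prefix.
So zizfinon → zizfinonnesh.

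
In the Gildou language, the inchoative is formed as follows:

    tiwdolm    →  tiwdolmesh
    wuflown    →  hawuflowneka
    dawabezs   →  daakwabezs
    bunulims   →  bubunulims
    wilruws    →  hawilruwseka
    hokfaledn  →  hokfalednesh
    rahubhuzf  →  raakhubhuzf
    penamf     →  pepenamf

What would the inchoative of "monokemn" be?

"monokemn" has second-to-last letter 'm'. The stems whose second-to-last letter is 'm' (penamf → pepenamf, bunulims → bubunulims) repeat the first consonant+vowel as a prefix.
The other patterns: stems whose second-to-last letter is 'w' add ha- … -eka around the stem; stems whose second-to-last letter is 'z' insert -ak- after the first vowel; stems whose second-to-last letter is 'd' or 'l' add -esh.
So monokemn → momonokemn.

momonokemn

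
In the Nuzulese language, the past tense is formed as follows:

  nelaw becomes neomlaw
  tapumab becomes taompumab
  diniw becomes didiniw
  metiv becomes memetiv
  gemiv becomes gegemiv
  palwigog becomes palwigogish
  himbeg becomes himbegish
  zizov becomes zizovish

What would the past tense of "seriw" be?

seseriw

gemiv and zizov both end in -v yet inflect differently (gegemiv, zizovish), so the final letter is not what conditions the rule; the last vowel is.
"seriw" has last vowel 'i'. The stems whose last vowel is 'i' (gemiv → gegemiv, metiv → memetiv, diniw → didiniw) repeat the first consonant+vowel as a prefix.
So seriw → seseriw.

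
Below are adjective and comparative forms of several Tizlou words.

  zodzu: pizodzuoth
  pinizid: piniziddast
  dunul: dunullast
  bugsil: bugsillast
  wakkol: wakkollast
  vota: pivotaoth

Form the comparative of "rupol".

zodzu and dunul both have last vowel 'u' yet inflect differently (pizodzuoth, dunullast), so the last vowel is not what conditions the rule; whether the stem ends in a vowel or a consonant is.
"rupol" ends in a consonant. The stems ending in a consonant (pinizid → piniziddast, dunul → dunullast, wakkol → wakkollast) double the final consonant and add -ast.
The other pattern: stems ending in a vowel add pi- … -oth around the stem.
So rupol → rupollast.

rupollast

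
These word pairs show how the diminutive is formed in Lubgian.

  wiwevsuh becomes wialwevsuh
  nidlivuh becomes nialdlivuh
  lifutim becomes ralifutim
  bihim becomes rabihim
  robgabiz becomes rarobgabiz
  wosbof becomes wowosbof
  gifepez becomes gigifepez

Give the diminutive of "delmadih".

radelmadih

robgabiz and gifepez both end in -z yet inflect differently (rarobgabiz, gigifepez), so the final letter is not what conditions the rule; the last vowel is.
"delmadih" has last vowel 'i'. The stems whose last vowel is 'i' (lifutim → ralifutim, bihim → rabihim, robgabiz → rarobgabiz) add the prefix ra-.
So delmadih → radelmadih.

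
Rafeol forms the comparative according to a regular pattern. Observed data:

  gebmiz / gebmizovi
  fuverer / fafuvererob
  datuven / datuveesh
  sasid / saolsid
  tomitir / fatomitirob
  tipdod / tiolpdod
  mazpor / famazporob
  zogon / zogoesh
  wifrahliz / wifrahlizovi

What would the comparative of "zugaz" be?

wifrahliz and tomitir both have last vowel 'i' yet inflect differently (wifrahlizovi, fatomitirob), so the last vowel is not what conditions the rule; the final letter is.
"zugaz" ends in -z. The stems ending in -z (wifrahliz → wifrahlizovi, gebmiz → gebmizovi) add -ovi.
The other patterns: stems ending in -r add fa- … -ob around the stem; stems ending in -n drop the final letter and add -esh; stems ending in -d insert -ol- after the first vowel.
So zugaz → zugazovi.

zugazovi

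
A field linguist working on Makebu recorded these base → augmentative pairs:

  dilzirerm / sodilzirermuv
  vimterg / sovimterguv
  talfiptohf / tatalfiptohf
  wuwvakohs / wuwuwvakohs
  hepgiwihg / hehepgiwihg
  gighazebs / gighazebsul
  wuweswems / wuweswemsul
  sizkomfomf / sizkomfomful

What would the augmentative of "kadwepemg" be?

vimterg and hepgiwihg both end in -g yet inflect differently (sovimterguv, hehepgiwihg), so the final letter is not what conditions the rule; the second-to-last letter is.
"kadwepemg" has second-to-last letter 'm'. The stems whose second-to-last letter is 'm' (wuweswems → wuweswemsul, sizkomfomf → sizkomfomful) add -ul.
So kadwepemg → kadwepemgul.

kadwepemgul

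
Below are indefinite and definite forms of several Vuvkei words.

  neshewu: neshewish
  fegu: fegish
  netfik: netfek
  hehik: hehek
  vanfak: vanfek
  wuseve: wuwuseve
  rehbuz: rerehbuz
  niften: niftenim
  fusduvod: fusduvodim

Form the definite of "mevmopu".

neshewu and rehbuz both have last vowel 'u' yet inflect differently (neshewish, rerehbuz), so the last vowel is not what conditions the rule; the final letter is.
"mevmopu" ends in -u. The stems ending in -u (neshewu → neshewish, fegu → fegish) drop the final letter and add -ish.
So mevmopu → mevmopish.

mevmopish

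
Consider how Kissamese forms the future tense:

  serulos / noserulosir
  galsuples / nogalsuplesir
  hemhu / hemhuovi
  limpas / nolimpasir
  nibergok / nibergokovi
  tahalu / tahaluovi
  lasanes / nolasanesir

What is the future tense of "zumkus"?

nozumkusir

serulos and nibergok both have last vowel 'o' yet inflect differently (noserulosir, nibergokovi), so the last vowel is not what conditions the rule; the final letter is.
"zumkus" ends in -s. The stems ending in -s (serulos → noserulosir, limpas → nolimpasir, lasanes → nolasanesir) add no- … -ir around the stem.
The other pattern: stems ending in -k or -u add -ovi.
So zumkus → nozumkusir.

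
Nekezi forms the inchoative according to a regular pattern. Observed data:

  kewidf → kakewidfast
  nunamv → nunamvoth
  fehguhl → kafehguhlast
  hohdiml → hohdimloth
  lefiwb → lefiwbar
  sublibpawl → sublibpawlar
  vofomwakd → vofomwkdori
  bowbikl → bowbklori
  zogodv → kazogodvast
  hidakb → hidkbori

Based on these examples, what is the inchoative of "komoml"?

sublibpawl and bowbikl both end in -l yet inflect differently (sublibpawlar, bowbklori), so the final letter is not what conditions the rule; the second-to-last letter is.
"komoml" has second-to-last letter 'm'. The stems whose second-to-last letter is 'm' (nunamv → nunamvoth, hohdiml → hohdimloth) add -oth.
The other patterns: stems whose second-to-last letter is 'w' add -ar; stems whose second-to-last letter is 'k' delete the last vowel and add -ori; stems whose second-to-last letter is 'd' or 'h' add ka- … -ast around the stem.
So komoml → komomloth.

komomloth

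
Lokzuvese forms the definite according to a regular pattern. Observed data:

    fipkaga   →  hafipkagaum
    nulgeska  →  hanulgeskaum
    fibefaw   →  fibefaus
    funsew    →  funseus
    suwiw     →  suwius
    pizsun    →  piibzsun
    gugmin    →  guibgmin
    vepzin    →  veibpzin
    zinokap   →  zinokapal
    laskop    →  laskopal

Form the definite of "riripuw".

fipkaga and fibefaw both have last vowel 'a' yet inflect differently (hafipkagaum, fibefaus), so the last vowel is not what conditions the rule; the final letter is.
"riripuw" ends in -w. The stems ending in -w (fibefaw → fibefaus, funsew → funseus, suwiw → suwius) drop the final letter and add -us.
So riripuw → riripuus.

riripuus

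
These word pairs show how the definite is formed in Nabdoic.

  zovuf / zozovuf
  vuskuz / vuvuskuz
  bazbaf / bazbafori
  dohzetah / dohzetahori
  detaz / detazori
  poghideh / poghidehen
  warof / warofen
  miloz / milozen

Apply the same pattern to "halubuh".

hahalubuh

zovuf and bazbaf both end in -f yet inflect differently (zozovuf, bazbafori), so the final letter is not what conditions the rule; the last vowel is.
"halubuh" has last vowel 'u'. The stems whose last vowel is 'u' (zovuf → zozovuf, vuskuz → vuvuskuz) repeat the first consonant+vowel as a prefix.
The other patterns: stems whose last vowel is 'a' add -ori; stems whose last vowel is 'e' or 'o' add -en.
So halubuh → hahalubuh.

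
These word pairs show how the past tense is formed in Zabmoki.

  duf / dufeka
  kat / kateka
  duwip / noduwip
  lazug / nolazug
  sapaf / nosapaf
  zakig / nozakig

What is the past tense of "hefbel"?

nohefbel

duf and sapaf both end in -f yet inflect differently (dufeka, nosapaf), so the final letter is not what conditions the rule; the number of vowels is.
"hefbel" has 2 vowels. The stems with 2 vowels (duwip → noduwip, lazug → nolazug, sapaf → nosapaf) add the prefix no-.
So hefbel → nohefbel.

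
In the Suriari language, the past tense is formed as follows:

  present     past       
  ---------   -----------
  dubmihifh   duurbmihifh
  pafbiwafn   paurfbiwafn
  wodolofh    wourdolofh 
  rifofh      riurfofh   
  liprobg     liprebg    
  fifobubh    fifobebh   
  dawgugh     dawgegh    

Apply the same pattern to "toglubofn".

tourglubofn

dubmihifh and fifobubh both end in -h yet inflect differently (duurbmihifh, fifobebh), so the final letter is not what conditions the rule; the second-to-last letter is.
"toglubofn" has second-to-last letter 'f'. The stems whose second-to-last letter is 'f' (dubmihifh → duurbmihifh, pafbiwafn → paurfbiwafn, wodolofh → wourdolofh) insert -ur- after the first vowel.
So toglubofn → tourglubofn.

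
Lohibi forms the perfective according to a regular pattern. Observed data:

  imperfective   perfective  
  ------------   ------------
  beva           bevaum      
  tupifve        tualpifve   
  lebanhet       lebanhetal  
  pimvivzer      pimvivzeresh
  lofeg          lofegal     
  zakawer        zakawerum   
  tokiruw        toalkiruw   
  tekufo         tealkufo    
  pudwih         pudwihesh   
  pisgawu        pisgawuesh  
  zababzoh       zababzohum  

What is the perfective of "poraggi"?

poraggiesh

pimvivzer and zakawer both end in -r yet inflect differently (pimvivzeresh, zakawerum), so the final letter is not what conditions the rule; the first letter is.
"poraggi" begins with p-. The stems beginning with p- (pimvivzer → pimvivzeresh, pudwih → pudwihesh, pisgawu → pisgawuesh) add -esh.
So poraggi → poraggiesh.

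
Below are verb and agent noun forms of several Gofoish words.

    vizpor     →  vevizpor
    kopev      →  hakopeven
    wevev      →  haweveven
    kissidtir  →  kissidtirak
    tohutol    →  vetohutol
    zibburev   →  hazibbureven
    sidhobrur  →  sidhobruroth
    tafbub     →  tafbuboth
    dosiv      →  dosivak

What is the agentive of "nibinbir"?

nibinbirak

vizpor and kissidtir both end in -r yet inflect differently (vevizpor, kissidtirak), so the final letter is not what conditions the rule; the last vowel is.
"nibinbir" has last vowel 'i'. The stems whose last vowel is 'i' (dosiv → dosivak, kissidtir → kissidtirak) add -ak.
So nibinbir → nibinbirak.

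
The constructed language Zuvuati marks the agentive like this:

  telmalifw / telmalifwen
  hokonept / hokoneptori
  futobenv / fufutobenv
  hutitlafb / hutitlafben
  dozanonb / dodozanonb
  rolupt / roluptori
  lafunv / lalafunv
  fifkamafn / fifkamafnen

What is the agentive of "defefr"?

dozanonb and hutitlafb both end in -b yet inflect differently (dodozanonb, hutitlafben), so the final letter is not what conditions the rule; the second-to-last letter is.
"defefr" has second-to-last letter 'f'. The stems whose second-to-last letter is 'f' (fifkamafn → fifkamafnen, telmalifw → telmalifwen, hutitlafb → hutitlafben) add -en.
So defefr → defefren.

defefren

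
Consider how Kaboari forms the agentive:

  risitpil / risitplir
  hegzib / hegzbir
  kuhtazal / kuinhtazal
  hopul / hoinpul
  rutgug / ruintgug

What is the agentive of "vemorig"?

vemorgir

"vemorig" has last vowel 'i'. The stems whose last vowel is 'i' (risitpil → risitplir, hegzib → hegzbir) delete the last vowel and add -ir.
So vemorig → vemorgir.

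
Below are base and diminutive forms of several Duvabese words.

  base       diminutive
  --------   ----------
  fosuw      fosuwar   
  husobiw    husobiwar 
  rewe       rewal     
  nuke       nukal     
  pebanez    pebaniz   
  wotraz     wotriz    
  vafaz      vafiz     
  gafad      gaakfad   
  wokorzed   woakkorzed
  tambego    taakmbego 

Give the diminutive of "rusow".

rusowar

rewe and pebanez both have last vowel 'e' yet inflect differently (rewal, pebaniz), so the last vowel is not what conditions the rule; the final letter is.
"rusow" ends in -w. The stems ending in -w (fosuw → fosuwar, husobiw → husobiwar) add -ar.
The other patterns: stems ending in -e drop the final letter and add -al; stems ending in -z change the last vowel to 'i'; stems ending in -d or -o insert -ak- after the first vowel.
So rusow → rusowar.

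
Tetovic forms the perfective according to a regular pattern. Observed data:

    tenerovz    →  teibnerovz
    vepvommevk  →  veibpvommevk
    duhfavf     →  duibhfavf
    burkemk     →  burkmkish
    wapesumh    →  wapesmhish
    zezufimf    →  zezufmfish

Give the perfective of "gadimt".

gadmtish

vepvommevk and burkemk both end in -k yet inflect differently (veibpvommevk, burkmkish), so the final letter is not what conditions the rule; the second-to-last letter is.
"gadimt" has second-to-last letter 'm'. The stems whose second-to-last letter is 'm' (burkemk → burkmkish, wapesumh → wapesmhish, zezufimf → zezufmfish) delete the last vowel and add -ish.
The other pattern: stems whose second-to-last letter is 'v' insert -ib- after the first vowel.
So gadimt → gadmtish.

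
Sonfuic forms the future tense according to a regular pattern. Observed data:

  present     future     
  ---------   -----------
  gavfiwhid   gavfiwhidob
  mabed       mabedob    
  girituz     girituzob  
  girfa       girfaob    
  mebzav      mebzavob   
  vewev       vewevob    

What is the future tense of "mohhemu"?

mohhemuob

Every pair shown (gavfiwhid → gavfiwhidob, mabed → mabedob, girituz → girituzob, …) follows the same rule: add -ob.
So mohhemu → mohhemuob.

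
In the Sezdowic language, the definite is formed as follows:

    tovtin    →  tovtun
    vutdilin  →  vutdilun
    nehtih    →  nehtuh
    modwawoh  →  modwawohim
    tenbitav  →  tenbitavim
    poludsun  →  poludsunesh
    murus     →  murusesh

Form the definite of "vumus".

vumusesh

"vumus" has last vowel 'u'. The stems whose last vowel is 'u' (poludsun → poludsunesh, murus → murusesh) add -esh.
The other patterns: stems whose last vowel is 'i' change the last vowel to 'u'; stems whose last vowel is 'a' or 'o' add -im.
So vumus → vumusesh.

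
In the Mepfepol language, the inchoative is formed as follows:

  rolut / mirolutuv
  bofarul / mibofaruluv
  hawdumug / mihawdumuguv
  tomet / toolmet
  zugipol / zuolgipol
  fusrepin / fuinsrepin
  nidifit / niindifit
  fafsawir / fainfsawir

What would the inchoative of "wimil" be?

wiinmil

"wimil" has last vowel 'i'. The stems whose last vowel is 'i' (fusrepin → fuinsrepin, fafsawir → fainfsawir, nidifit → niindifit) insert -in- after the first vowel.
So wimil → wiinmil.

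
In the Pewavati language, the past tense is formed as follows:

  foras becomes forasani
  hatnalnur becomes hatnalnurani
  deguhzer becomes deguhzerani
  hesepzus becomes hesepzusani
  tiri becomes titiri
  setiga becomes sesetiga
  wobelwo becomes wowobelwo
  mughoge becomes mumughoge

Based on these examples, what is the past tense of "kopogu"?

foras and setiga both have last vowel 'a' yet inflect differently (forasani, sesetiga), so the last vowel is not what conditions the rule; whether the stem ends in a vowel or a consonant is.
"kopogu" ends in a vowel. The stems ending in a vowel (tiri → titiri, setiga → sesetiga, wobelwo → wowobelwo) repeat the first consonant+vowel as a prefix.
The other pattern: stems ending in a consonant add -ani.
So kopogu → kokopogu.

kokopogu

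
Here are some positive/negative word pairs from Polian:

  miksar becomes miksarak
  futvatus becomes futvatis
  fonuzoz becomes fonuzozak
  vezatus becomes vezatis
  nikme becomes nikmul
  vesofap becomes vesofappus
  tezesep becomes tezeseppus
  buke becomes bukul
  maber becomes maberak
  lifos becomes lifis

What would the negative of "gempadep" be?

gempadeppus

nikme and tezesep both have last vowel 'e' yet inflect differently (nikmul, tezeseppus), so the last vowel is not what conditions the rule; the final letter is.
"gempadep" ends in -p. The stems ending in -p (vesofap → vesofappus, tezesep → tezeseppus) double the final consonant and add -us.
So gempadep → gempadeppus.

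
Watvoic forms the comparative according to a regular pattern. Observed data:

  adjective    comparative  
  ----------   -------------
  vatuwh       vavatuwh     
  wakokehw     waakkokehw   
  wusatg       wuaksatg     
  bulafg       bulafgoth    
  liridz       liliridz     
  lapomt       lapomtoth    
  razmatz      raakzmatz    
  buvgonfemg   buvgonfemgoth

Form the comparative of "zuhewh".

wusatg and bulafg both end in -g yet inflect differently (wuaksatg, bulafgoth), so the final letter is not what conditions the rule; the second-to-last letter is.
"zuhewh" has second-to-last letter 'w'. The one such stem in the data (vatuwh → vavatuwh) repeats the first consonant+vowel as a prefix (as does liridz), so the same rule applies.
The other patterns: stems whose second-to-last letter is 'h' or 't' insert -ak- after the first vowel; stems whose second-to-last letter is 'f' or 'm' add -oth.
So zuhewh → zuzuhewh.

zuzuhewh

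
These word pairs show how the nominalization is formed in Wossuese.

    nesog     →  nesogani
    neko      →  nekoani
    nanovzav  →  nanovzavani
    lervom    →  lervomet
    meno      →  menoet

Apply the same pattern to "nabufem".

nabufemani

"nabufem" begins with n-. The stems beginning with n- (nesog → nesogani, neko → nekoani, nanovzav → nanovzavani) add -ani.
So nabufem → nabufemani.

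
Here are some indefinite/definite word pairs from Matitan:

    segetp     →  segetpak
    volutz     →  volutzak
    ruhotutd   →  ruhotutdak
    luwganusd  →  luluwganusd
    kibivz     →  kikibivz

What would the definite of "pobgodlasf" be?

"pobgodlasf" has second-to-last letter 's'. The one such stem in the data (luwganusd → luluwganusd) repeats the first consonant+vowel as a prefix (as does kibivz), so the same rule applies.
So pobgodlasf → popobgodlasf.

popobgodlasf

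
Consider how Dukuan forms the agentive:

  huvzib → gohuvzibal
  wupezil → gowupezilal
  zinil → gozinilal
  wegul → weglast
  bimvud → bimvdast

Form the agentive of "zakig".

wupezil and wegul both end in -l yet inflect differently (gowupezilal, weglast), so the final letter is not what conditions the rule; the last vowel is.
"zakig" has last vowel 'i'. The stems whose last vowel is 'i' (huvzib → gohuvzibal, wupezil → gowupezilal, zinil → gozinilal) add go- … -al around the stem.
The other pattern: stems whose last vowel is 'u' delete the last vowel and add -ast.
So zakig → gozakigal.

gozakigal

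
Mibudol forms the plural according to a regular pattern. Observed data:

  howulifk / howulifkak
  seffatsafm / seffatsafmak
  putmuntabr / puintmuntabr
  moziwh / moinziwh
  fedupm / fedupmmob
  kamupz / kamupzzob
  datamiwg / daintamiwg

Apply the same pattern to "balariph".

"balariph" has second-to-last letter 'p'. The stems whose second-to-last letter is 'p' (kamupz → kamupzzob, fedupm → fedupmmob) double the final consonant and add -ob.
So balariph → balariphhob.

balariphhob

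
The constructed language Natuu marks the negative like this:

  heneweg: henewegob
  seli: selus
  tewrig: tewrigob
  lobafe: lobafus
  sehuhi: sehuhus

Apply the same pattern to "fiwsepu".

fiwsepus

heneweg and lobafe both have last vowel 'e' yet inflect differently (henewegob, lobafus), so the last vowel is not what conditions the rule; whether the stem ends in a vowel or a consonant is.
"fiwsepu" ends in a vowel. The stems ending in a vowel (lobafe → lobafus, seli → selus, sehuhi → sehuhus) drop the final letter and add -us.
So fiwsepu → fiwsepus.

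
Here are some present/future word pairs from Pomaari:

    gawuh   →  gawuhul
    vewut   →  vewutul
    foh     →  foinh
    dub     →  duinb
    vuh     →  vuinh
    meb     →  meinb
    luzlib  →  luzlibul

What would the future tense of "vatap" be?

gawuh and vuh both end in -h yet inflect differently (gawuhul, vuinh), so the final letter is not what conditions the rule; the number of vowels is.
"vatap" has 2 vowels. The stems with 2 vowels (vewut → vewutul, luzlib → luzlibul, gawuh → gawuhul) add -ul.
The other pattern: stems with 1 vowel insert -in- after the first vowel.
So vatap → vatapul.

vatapul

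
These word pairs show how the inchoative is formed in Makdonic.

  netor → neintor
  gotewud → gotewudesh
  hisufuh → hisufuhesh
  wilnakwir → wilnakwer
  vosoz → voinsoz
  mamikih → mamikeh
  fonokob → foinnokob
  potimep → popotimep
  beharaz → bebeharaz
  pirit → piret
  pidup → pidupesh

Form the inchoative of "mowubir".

mowuber

netor and wilnakwir both end in -r yet inflect differently (neintor, wilnakwer), so the final letter is not what conditions the rule; the last vowel is.
"mowubir" has last vowel 'i'. The stems whose last vowel is 'i' (wilnakwir → wilnakwer, pirit → piret, mamikih → mamikeh) change the last vowel to 'e'.
So mowubir → mowuber.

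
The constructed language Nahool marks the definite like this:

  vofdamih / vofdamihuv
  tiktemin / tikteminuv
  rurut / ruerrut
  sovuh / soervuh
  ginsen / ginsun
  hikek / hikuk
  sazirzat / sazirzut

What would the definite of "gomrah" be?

vofdamih and sovuh both end in -h yet inflect differently (vofdamihuv, soervuh), so the final letter is not what conditions the rule; the last vowel is.
"gomrah" has last vowel 'a'. The one such stem in the data (sazirzat → sazirzut) changes the last vowel to 'u' (as do ginsen, hikek), so the same rule applies.
So gomrah → gomruh.

gomruh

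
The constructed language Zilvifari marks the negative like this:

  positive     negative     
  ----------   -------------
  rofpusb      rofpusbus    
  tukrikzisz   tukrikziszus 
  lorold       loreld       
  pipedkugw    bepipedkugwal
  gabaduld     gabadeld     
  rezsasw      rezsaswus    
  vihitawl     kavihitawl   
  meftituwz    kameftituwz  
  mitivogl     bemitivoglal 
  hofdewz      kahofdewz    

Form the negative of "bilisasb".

bilisasbus

"bilisasb" has second-to-last letter 's'. The stems whose second-to-last letter is 's' (rezsasw → rezsaswus, tukrikzisz → tukrikziszus, rofpusb → rofpusbus) add -us.
The other patterns: stems whose second-to-last letter is 'g' add be- … -al around the stem; stems whose second-to-last letter is 'w' add the prefix ka-; stems whose second-to-last letter is 'l' change the last vowel to 'e'.
So bilisasb → bilisasbus.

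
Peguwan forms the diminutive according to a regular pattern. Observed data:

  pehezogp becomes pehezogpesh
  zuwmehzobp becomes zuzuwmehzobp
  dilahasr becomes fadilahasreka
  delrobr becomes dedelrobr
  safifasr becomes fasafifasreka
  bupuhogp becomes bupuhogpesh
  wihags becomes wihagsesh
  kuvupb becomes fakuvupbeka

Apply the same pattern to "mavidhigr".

mavidhigresh

bupuhogp and zuwmehzobp both end in -p yet inflect differently (bupuhogpesh, zuzuwmehzobp), so the final letter is not what conditions the rule; the second-to-last letter is.
"mavidhigr" has second-to-last letter 'g'. The stems whose second-to-last letter is 'g' (bupuhogp → bupuhogpesh, wihags → wihagsesh, pehezogp → pehezogpesh) add -esh.
So mavidhigr → mavidhigresh.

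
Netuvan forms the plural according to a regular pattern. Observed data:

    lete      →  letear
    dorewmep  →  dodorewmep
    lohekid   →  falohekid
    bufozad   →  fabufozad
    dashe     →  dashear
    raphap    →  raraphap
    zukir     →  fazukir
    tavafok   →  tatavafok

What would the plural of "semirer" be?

fasemirer

lete and dorewmep both have last vowel 'e' yet inflect differently (letear, dodorewmep), so the last vowel is not what conditions the rule; the final letter is.
"semirer" ends in -r. The one such stem in the data (zukir → fazukir) adds the prefix fa-, so the same rule applies.
So semirer → fasemirer.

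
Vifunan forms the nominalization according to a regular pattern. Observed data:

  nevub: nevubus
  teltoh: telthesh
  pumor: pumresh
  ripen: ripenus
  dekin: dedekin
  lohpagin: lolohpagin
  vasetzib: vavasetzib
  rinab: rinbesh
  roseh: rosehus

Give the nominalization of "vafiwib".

teltoh and roseh both end in -h yet inflect differently (telthesh, rosehus), so the final letter is not what conditions the rule; the last vowel is.
"vafiwib" has last vowel 'i'. The stems whose last vowel is 'i' (lohpagin → lolohpagin, vasetzib → vavasetzib, dekin → dedekin) repeat the first consonant+vowel as a prefix.
The other patterns: stems whose last vowel is 'a' or 'o' delete the last vowel and add -esh; stems whose last vowel is 'e' or 'u' add -us.
So vafiwib → vavafiwib.

vavafiwib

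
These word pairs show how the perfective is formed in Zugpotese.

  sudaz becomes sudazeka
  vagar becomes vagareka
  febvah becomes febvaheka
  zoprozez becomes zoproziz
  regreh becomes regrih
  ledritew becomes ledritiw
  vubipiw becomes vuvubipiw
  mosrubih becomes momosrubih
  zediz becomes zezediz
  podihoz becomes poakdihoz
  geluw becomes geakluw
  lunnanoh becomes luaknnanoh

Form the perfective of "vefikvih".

vevefikvih

"vefikvih" has last vowel 'i'. The stems whose last vowel is 'i' (vubipiw → vuvubipiw, mosrubih → momosrubih, zediz → zezediz) repeat the first consonant+vowel as a prefix.
The other patterns: stems whose last vowel is 'a' add -eka; stems whose last vowel is 'e' change the last vowel to 'i'; stems whose last vowel is 'o' or 'u' insert -ak- after the first vowel.
So vefikvih → vevefikvih.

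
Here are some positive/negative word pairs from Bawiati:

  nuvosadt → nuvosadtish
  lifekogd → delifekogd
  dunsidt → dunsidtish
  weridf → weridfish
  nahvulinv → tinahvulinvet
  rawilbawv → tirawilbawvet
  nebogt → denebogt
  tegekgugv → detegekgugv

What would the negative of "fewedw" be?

"fewedw" has second-to-last letter 'd'. The stems whose second-to-last letter is 'd' (dunsidt → dunsidtish, nuvosadt → nuvosadtish, weridf → weridfish) add -ish.
The other patterns: stems whose second-to-last letter is 'g' add the prefix de-; stems whose second-to-last letter is 'n' or 'w' add ti- … -et around the stem.
So fewedw → fewedwish.

fewedwish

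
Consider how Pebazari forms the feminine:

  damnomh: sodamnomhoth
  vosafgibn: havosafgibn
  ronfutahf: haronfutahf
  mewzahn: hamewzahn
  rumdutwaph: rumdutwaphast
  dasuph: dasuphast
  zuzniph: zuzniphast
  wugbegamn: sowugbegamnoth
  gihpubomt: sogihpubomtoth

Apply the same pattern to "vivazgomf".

sovivazgomfoth

rumdutwaph and damnomh both end in -h yet inflect differently (rumdutwaphast, sodamnomhoth), so the final letter is not what conditions the rule; the second-to-last letter is.
"vivazgomf" has second-to-last letter 'm'. The stems whose second-to-last letter is 'm' (wugbegamn → sowugbegamnoth, damnomh → sodamnomhoth, gihpubomt → sogihpubomtoth) add so- … -oth around the stem.
So vivazgomf → sovivazgomfoth.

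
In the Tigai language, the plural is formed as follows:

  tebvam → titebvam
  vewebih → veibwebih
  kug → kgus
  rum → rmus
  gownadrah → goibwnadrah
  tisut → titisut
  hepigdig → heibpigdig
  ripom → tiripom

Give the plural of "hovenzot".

hoibvenzot

rum and ripom both end in -m yet inflect differently (rmus, tiripom), so the final letter is not what conditions the rule; the number of vowels is.
"hovenzot" has 3 vowels. The stems with 3 vowels (hepigdig → heibpigdig, gownadrah → goibwnadrah, vewebih → veibwebih) insert -ib- after the first vowel.
So hovenzot → hoibvenzot.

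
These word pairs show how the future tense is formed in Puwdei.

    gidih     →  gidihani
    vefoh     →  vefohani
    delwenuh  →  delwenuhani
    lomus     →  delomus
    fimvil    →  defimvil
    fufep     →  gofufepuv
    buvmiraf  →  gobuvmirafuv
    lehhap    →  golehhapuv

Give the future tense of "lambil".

delambil

delwenuh and lomus both have last vowel 'u' yet inflect differently (delwenuhani, delomus), so the last vowel is not what conditions the rule; the final letter is.
"lambil" ends in -l. The one such stem in the data (fimvil → defimvil) adds the prefix de-, so the same rule applies.
So lambil → delambil.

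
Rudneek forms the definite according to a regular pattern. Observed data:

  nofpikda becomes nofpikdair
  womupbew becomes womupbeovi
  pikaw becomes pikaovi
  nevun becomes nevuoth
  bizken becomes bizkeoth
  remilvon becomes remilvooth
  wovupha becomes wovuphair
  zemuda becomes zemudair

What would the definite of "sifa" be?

sifair

"sifa" ends in -a. The stems ending in -a (zemuda → zemudair, nofpikda → nofpikdair, wovupha → wovuphair) add -ir.
The other patterns: stems ending in -w drop the final letter and add -ovi; stems ending in -n drop the final letter and add -oth.
So sifa → sifair.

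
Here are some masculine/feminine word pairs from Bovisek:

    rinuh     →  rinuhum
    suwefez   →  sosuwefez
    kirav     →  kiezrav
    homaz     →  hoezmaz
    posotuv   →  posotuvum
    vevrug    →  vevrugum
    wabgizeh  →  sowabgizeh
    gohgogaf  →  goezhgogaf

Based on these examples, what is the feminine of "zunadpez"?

sozunadpez

kirav and posotuv both end in -v yet inflect differently (kiezrav, posotuvum), so the final letter is not what conditions the rule; the last vowel is.
"zunadpez" has last vowel 'e'. The stems whose last vowel is 'e' (suwefez → sosuwefez, wabgizeh → sowabgizeh) add the prefix so-.
The other patterns: stems whose last vowel is 'a' insert -ez- after the first vowel; stems whose last vowel is 'u' add -um.
So zunadpez → sozunadpez.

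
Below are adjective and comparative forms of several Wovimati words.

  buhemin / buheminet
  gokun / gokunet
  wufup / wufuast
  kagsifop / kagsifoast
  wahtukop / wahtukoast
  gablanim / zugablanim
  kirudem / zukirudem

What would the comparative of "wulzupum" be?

gokun and wufup both have last vowel 'u' yet inflect differently (gokunet, wufuast), so the last vowel is not what conditions the rule; the final letter is.
"wulzupum" ends in -m. The stems ending in -m (gablanim → zugablanim, kirudem → zukirudem) add the prefix zu-.
So wulzupum → zuwulzupum.

zuwulzupum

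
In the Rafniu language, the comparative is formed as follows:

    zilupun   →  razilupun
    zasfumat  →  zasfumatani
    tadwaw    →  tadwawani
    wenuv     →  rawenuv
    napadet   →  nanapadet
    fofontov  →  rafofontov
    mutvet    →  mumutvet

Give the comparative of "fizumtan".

"fizumtan" has last vowel 'a'. The stems whose last vowel is 'a' (tadwaw → tadwawani, zasfumat → zasfumatani) add -ani.
The other patterns: stems whose last vowel is 'e' repeat the first consonant+vowel as a prefix; stems whose last vowel is 'o' or 'u' add the prefix ra-.
So fizumtan → fizumtanani.

fizumtanani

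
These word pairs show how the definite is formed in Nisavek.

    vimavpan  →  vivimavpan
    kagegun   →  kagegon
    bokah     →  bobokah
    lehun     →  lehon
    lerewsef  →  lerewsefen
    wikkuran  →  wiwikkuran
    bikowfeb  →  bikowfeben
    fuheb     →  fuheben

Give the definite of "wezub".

vimavpan and lehun both end in -n yet inflect differently (vivimavpan, lehon), so the final letter is not what conditions the rule; the last vowel is.
"wezub" has last vowel 'u'. The stems whose last vowel is 'u' (lehun → lehon, kagegun → kagegon) change the last vowel to 'o'.
The other patterns: stems whose last vowel is 'a' repeat the first consonant+vowel as a prefix; stems whose last vowel is 'e' add -en.
So wezub → wezob.

wezob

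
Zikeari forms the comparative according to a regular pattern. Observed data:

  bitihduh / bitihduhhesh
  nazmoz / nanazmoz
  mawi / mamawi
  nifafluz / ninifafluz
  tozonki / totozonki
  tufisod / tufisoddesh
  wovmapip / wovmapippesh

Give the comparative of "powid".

tozonki and wovmapip both have last vowel 'i' yet inflect differently (totozonki, wovmapippesh), so the last vowel is not what conditions the rule; the final letter is.
"powid" ends in -d. The one such stem in the data (tufisod → tufisoddesh) doubles the final consonant and adds -esh (as do wovmapip, bitihduh), so the same rule applies.
The other pattern: stems ending in -i or -z repeat the first consonant+vowel as a prefix.
So powid → powiddesh.

powiddesh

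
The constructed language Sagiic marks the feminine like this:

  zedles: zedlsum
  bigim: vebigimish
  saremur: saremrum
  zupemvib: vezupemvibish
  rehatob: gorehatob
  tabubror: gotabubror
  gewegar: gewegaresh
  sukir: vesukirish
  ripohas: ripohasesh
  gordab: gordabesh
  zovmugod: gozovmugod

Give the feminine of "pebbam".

pebbamesh

"pebbam" has last vowel 'a'. The stems whose last vowel is 'a' (gewegar → gewegaresh, gordab → gordabesh, ripohas → ripohasesh) add -esh.
So pebbam → pebbamesh.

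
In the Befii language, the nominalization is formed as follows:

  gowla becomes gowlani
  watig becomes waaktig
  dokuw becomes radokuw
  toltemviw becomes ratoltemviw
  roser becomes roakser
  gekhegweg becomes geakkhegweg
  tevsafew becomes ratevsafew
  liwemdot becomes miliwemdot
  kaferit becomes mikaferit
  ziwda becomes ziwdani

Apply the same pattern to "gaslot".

migaslot

tevsafew and gekhegweg both have last vowel 'e' yet inflect differently (ratevsafew, geakkhegweg), so the last vowel is not what conditions the rule; the final letter is.
"gaslot" ends in -t. The stems ending in -t (liwemdot → miliwemdot, kaferit → mikaferit) add the prefix mi-.
So gaslot → migaslot.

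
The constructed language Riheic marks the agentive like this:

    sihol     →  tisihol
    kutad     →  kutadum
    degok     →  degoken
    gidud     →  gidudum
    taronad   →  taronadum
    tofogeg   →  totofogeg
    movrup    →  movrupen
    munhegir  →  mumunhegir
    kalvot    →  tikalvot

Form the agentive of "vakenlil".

tivakenlil

gidud and movrup both have last vowel 'u' yet inflect differently (gidudum, movrupen), so the last vowel is not what conditions the rule; the final letter is.
"vakenlil" ends in -l. The one such stem in the data (sihol → tisihol) adds the prefix ti-, so the same rule applies.
So vakenlil → tivakenlil.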